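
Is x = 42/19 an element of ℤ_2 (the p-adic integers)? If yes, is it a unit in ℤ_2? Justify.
x ∈ ℤ_2 but not a unit; v_2(x) = 1 > 0

ℤ_2 = {x ∈ ℚ_2 : v_2(x) ≥ 0} and ℤ_2^× = {x ∈ ℤ_2 : v_2(x) = 0}. Here v_2(42/19) = v_2(num) − v_2(den) = 1; compare against these criteria.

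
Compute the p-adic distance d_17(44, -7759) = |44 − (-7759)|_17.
d_17(44, -7759) = 1/289

Step 1 — x − y = 44 − (-7759) = 7803. Step 2 — v_17(7803) = 2 (factor: 7803 = (17^2 · 27); the sign does not affect v_p). Step 3 — |x − y|_17 = 17^{-2} = 1/289.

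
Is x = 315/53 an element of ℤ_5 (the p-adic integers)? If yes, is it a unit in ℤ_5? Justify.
x ∈ ℤ_5 but not a unit; v_5(x) = 1 > 0

ℤ_5 = {x ∈ ℚ_5 : v_5(x) ≥ 0} and ℤ_5^× = {x ∈ ℤ_5 : v_5(x) = 0}. Here v_5(315/53) = v_5(num) − v_5(den) = 1; compare against these criteria.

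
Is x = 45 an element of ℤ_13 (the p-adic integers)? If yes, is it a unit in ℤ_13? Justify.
x ∈ ℤ_13^× (unit); v_13(x) = 0

ℤ_13 = {x ∈ ℚ_13 : v_13(x) ≥ 0} and ℤ_13^× = {x ∈ ℤ_13 : v_13(x) = 0}. Here v_13(45) = v_13(num) − v_13(den) = 0; compare against these criteria.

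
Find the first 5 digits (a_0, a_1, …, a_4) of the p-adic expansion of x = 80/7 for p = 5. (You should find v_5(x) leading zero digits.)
(a_0, …, a_4) = (0, 3, 2, 1, 4)

v_5(80/7) = 1, so a_0 = ... = a_0 = 0. Factor out: x = 5^1 · u with u = 16/7 a unit in ℤ_5. Expand u iteratively via a_{v+i} = u_i mod 5, u_{i+1} = (u_i − a_{v+i})/5:
  u_0 = 16/7;  a_1 = 3;  u_1 = (u_0 − 3)/5 = -1/7
  u_1 = -1/7;  a_2 = 2;  u_2 = (u_1 − 2)/5 = -3/7
  u_2 = -3/7;  a_3 = 1;  u_3 = (u_2 − 1)/5 = -2/7
  u_3 = -2/7;  a_4 = 4;  u_4 = (u_3 − 4)/5 = -6/7
Digits: (0, 3, 2, 1, 4).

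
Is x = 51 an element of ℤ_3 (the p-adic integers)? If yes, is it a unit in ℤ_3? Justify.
x ∈ ℤ_3 but not a unit; v_3(x) = 1 > 0

ℤ_3 = {x ∈ ℚ_3 : v_3(x) ≥ 0} and ℤ_3^× = {x ∈ ℤ_3 : v_3(x) = 0}. Here v_3(51) = v_3(num) − v_3(den) = 1; compare against these criteria.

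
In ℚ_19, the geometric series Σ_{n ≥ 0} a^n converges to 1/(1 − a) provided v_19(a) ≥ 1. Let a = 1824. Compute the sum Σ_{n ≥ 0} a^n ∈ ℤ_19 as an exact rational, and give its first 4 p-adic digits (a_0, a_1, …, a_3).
Σ a^n = 1/(1 − a) = -1/1823;  first 4 digits = (1, 1, 6, 11)

v_19(a) = 1 ≥ 1, so the series converges in ℤ_19 to 1/(1 − a) = 1/(1 − 1824) = -1/1823. Expand this rational in ℤ_19: compute digits iteratively via d_i = x_i mod 19, x_{i+1} = (x_i − d_i)/19. The first 4 digits are (1, 1, 6, 11).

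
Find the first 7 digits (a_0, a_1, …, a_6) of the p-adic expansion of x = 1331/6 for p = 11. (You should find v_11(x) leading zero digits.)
(a_0, …, a_6) = (0, 0, 0, 2, 9, 1, 9)

v_11(1331/6) = 3, so a_0 = ... = a_2 = 0. Factor out: x = 11^3 · u with u = 1/6 a unit in ℤ_11. Expand u iteratively via a_{v+i} = u_i mod 11, u_{i+1} = (u_i − a_{v+i})/11:
  u_0 = 1/6;  a_3 = 2;  u_1 = (u_0 − 2)/11 = -1/6
  u_1 = -1/6;  a_4 = 9;  u_2 = (u_1 − 9)/11 = -5/6
  u_2 = -5/6;  a_5 = 1;  u_3 = (u_2 − 1)/11 = -1/6
  u_3 = -1/6;  a_6 = 9;  u_4 = (u_3 − 9)/11 = -5/6
Digits: (0, 0, 0, 2, 9, 1, 9).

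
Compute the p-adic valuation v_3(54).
v_3(54) = 3

v_3(n) is the largest exponent k such that 3^k divides n. Factor out: 54 = 3^3 · 2. (Sign doesn't affect v_p.) So v_3(54) = 3.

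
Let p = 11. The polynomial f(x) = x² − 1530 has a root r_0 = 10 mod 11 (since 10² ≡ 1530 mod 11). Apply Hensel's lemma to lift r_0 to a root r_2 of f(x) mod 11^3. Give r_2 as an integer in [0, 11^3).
r_2 = 142 (mod 1331)

Hensel's recurrence: r_{i+1} = r_i − f(r_i)·(f′(r_i))^{-1} mod 11^{i+2}, with f′(x) = 2x. Iterate:
  r_0 = 10 (mod 11)
  r_1 = 21 (mod 121)
  r_2 = 142 (mod 1331)
Final: r_2 = 142, and one checks f(r_2) ≡ 0 mod 11^3.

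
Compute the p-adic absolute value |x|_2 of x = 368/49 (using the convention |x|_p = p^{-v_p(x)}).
|368/49|_2 = 1/16

Step 1 — compute v_2(x) by factoring powers of 2 out of the numerator and denominator: v_2(368/49) = 4. Step 2 — apply |x|_p = p^{-v_p(x)} = 2^{-4} = 1/16.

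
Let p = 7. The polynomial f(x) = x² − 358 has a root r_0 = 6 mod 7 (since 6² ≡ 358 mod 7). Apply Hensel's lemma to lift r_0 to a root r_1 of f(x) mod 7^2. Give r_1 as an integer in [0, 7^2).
r_1 = 41 (mod 49)

Hensel's recurrence: r_{i+1} = r_i − f(r_i)·(f′(r_i))^{-1} mod 7^{i+2}, with f′(x) = 2x. Iterate:
  r_0 = 6 (mod 7)
  r_1 = 41 (mod 49)
Final: r_1 = 41, and one checks f(r_1) ≡ 0 mod 7^2.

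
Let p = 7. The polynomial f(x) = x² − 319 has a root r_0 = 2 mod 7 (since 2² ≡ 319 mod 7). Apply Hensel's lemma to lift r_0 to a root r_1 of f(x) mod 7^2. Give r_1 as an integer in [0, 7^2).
r_1 = 44 (mod 49)

Hensel's recurrence: r_{i+1} = r_i − f(r_i)·(f′(r_i))^{-1} mod 7^{i+2}, with f′(x) = 2x. Iterate:
  r_0 = 2 (mod 7)
  r_1 = 44 (mod 49)
Final: r_1 = 44, and one checks f(r_1) ≡ 0 mod 7^2.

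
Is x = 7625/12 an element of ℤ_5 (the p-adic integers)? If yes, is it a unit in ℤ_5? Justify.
x ∈ ℤ_5 but not a unit; v_5(x) = 3 > 0

ℤ_5 = {x ∈ ℚ_5 : v_5(x) ≥ 0} and ℤ_5^× = {x ∈ ℤ_5 : v_5(x) = 0}. Here v_5(7625/12) = v_5(num) − v_5(den) = 3; compare against these criteria.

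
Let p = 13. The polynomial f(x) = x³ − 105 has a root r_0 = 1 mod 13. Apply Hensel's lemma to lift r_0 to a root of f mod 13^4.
r_3 = 1275 (mod 28561)

Hensel: r_{i+1} = r_i − f(r_i)/f′(r_i) mod 13^{i+2}, where f′(x) = 3x². Iterate:
  r_0 = 1 (mod 13)
  r_1 = 92 (mod 169)
  r_2 = 1275 (mod 2197)
  r_3 = 1275 (mod 28561)
Final: r = 1275 with f(r) ≡ 0 mod 13^4.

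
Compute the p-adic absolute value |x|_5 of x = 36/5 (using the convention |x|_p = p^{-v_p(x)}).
|36/5|_5 = 5

Step 1 — compute v_5(x) by factoring powers of 5 out of the numerator and denominator: v_5(36/5) = -1. Step 2 — apply |x|_p = p^{-v_p(x)} = 5^{1} = 5.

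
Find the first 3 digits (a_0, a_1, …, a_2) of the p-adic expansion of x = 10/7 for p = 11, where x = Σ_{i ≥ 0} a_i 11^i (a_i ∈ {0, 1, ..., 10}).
(a_0, …, a_2) = (3, 3, 6)

v_11(10/7) = 0 (numerator and denominator both coprime to 11), so x ∈ ℤ_11^×. Compute digits iteratively via a_i = x_i mod 11, x_{i+1} = (x_i − a_i)/11, with x_0 = x:
  x_0 = 10/7;  a_0 = 3;  x_1 = (x_0 − 3)/11 = -1/7
  x_1 = -1/7;  a_1 = 3;  x_2 = (x_1 − 3)/11 = -2/7
  x_2 = -2/7;  a_2 = 6;  x_3 = (x_2 − 6)/11 = -4/7
Digits: (3, 3, 6).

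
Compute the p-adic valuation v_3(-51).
v_3(-51) = 1

v_3(n) is the largest exponent k such that 3^k divides n. Factor out: -51 = -3^1 · 17. (Sign doesn't affect v_p.) So v_3(-51) = 1.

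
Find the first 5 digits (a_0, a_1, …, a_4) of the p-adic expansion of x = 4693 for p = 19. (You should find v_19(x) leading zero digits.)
(a_0, …, a_4) = (0, 0, 13, 0, 0)

v_19(4693) = 2, so a_0 = ... = a_1 = 0. Factor out: x = 19^2 · u with u = 13 a unit in ℤ_19. Expand u iteratively via a_{v+i} = u_i mod 19, u_{i+1} = (u_i − a_{v+i})/19:
  u_0 = 13;  a_2 = 13;  u_1 = (u_0 − 13)/19 = 0
  u_1 = 0;  a_3 = 0;  u_2 = (u_1 − 0)/19 = 0
  u_2 = 0;  a_4 = 0;  u_3 = (u_2 − 0)/19 = 0
Digits: (0, 0, 13, 0, 0).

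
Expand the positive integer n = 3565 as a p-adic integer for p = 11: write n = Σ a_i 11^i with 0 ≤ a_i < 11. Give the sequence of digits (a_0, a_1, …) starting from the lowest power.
(a_0, a_1, …) = (1, 5, 7, 2)

Repeated division by 11 gives the digits low-to-high: 3565 = 1 + 5·11^1 + 7·11^2 + 2·11^3. Digit sequence: (1, 5, 7, 2).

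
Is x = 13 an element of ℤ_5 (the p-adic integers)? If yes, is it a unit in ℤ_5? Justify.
x ∈ ℤ_5^× (unit); v_5(x) = 0

ℤ_5 = {x ∈ ℚ_5 : v_5(x) ≥ 0} and ℤ_5^× = {x ∈ ℤ_5 : v_5(x) = 0}. Here v_5(13) = v_5(num) − v_5(den) = 0; compare against these criteria.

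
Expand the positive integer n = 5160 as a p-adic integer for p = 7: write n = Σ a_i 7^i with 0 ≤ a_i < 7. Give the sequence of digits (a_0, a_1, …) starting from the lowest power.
(a_0, a_1, …) = (1, 2, 0, 1, 2)

Repeated division by 7 gives the digits low-to-high: 5160 = 1 + 2·7^1 + 1·7^3 + 2·7^4. Digit sequence: (1, 2, 0, 1, 2).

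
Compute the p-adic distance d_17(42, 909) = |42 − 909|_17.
d_17(42, 909) = 1/289

Step 1 — x − y = 42 − 909 = -867. Step 2 — v_17(-867) = 2 (factor: -867 = −(17^2 · 3); the sign does not affect v_p). Step 3 — |x − y|_17 = 17^{-2} = 1/289.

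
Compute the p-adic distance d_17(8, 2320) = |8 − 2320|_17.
d_17(8, 2320) = 1/289

Step 1 — x − y = 8 − 2320 = -2312. Step 2 — v_17(-2312) = 2 (factor: -2312 = −(17^2 · 8); the sign does not affect v_p). Step 3 — |x − y|_17 = 17^{-2} = 1/289.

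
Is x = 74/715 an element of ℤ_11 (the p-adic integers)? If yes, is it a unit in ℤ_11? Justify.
x ∉ ℤ_11 (v_11(x) = -1 < 0)

ℤ_11 = {x ∈ ℚ_11 : v_11(x) ≥ 0} and ℤ_11^× = {x ∈ ℤ_11 : v_11(x) = 0}. Here v_11(74/715) = v_11(num) − v_11(den) = -1; compare against these criteria.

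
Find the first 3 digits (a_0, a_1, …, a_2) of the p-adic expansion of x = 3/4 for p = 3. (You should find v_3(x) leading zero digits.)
(a_0, …, a_2) = (0, 1, 2)

v_3(3/4) = 1, so a_0 = ... = a_0 = 0. Factor out: x = 3^1 · u with u = 1/4 a unit in ℤ_3. Expand u iteratively via a_{v+i} = u_i mod 3, u_{i+1} = (u_i − a_{v+i})/3:
  u_0 = 1/4;  a_1 = 1;  u_1 = (u_0 − 1)/3 = -1/4
  u_1 = -1/4;  a_2 = 2;  u_2 = (u_1 − 2)/3 = -3/4
Digits: (0, 1, 2).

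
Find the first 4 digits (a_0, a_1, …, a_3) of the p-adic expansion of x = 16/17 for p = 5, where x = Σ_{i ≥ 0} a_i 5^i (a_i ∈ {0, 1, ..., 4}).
(a_0, …, a_3) = (3, 4, 0, 1)

v_5(16/17) = 0 (numerator and denominator both coprime to 5), so x ∈ ℤ_5^×. Compute digits iteratively via a_i = x_i mod 5, x_{i+1} = (x_i − a_i)/5, with x_0 = x:
  x_0 = 16/17;  a_0 = 3;  x_1 = (x_0 − 3)/5 = -7/17
  x_1 = -7/17;  a_1 = 4;  x_2 = (x_1 − 4)/5 = -15/17
  x_2 = -15/17;  a_2 = 0;  x_3 = (x_2 − 0)/5 = -3/17
  x_3 = -3/17;  a_3 = 1;  x_4 = (x_3 − 1)/5 = -4/17
Digits: (3, 4, 0, 1).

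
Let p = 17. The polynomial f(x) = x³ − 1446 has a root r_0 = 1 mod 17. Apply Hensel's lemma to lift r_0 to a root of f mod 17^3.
r_2 = 3758 (mod 4913)

Hensel: r_{i+1} = r_i − f(r_i)/f′(r_i) mod 17^{i+2}, where f′(x) = 3x². Iterate:
  r_0 = 1 (mod 17)
  r_1 = 1 (mod 289)
  r_2 = 3758 (mod 4913)
Final: r = 3758 with f(r) ≡ 0 mod 17^3.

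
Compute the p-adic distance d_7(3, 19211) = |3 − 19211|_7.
d_7(3, 19211) = 1/2401

Step 1 — x − y = 3 − 19211 = -19208. Step 2 — v_7(-19208) = 4 (factor: -19208 = −(7^4 · 8); the sign does not affect v_p). Step 3 — |x − y|_7 = 7^{-4} = 1/2401.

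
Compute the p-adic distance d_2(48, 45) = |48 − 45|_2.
d_2(48, 45) = 1

Step 1 — x − y = 48 − 45 = 3. Step 2 — v_2(3) = 0 (factor: 3 = (2^0 · 3); the sign does not affect v_p). Step 3 — |x − y|_2 = 2^{0} = 1.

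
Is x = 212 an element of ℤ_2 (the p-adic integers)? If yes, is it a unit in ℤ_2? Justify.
x ∈ ℤ_2 but not a unit; v_2(x) = 2 > 0

ℤ_2 = {x ∈ ℚ_2 : v_2(x) ≥ 0} and ℤ_2^× = {x ∈ ℤ_2 : v_2(x) = 0}. Here v_2(212) = v_2(num) − v_2(den) = 2; compare against these criteria.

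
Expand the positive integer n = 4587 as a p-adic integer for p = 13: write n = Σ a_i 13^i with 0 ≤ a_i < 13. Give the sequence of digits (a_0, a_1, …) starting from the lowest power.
(a_0, a_1, …) = (11, 1, 1, 2)

Repeated division by 13 gives the digits low-to-high: 4587 = 11 + 1·13^1 + 1·13^2 + 2·13^3. Digit sequence: (11, 1, 1, 2).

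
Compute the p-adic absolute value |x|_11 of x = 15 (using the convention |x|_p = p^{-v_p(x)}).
|15|_11 = 1

Step 1 — compute v_11(x) by factoring powers of 11 out of the numerator and denominator: v_11(15) = 0. Step 2 — apply |x|_p = p^{-v_p(x)} = 11^{0} = 1.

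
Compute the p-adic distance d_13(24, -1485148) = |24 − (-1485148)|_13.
d_13(24, -1485148) = 1/371293

Step 1 — x − y = 24 − (-1485148) = 1485172. Step 2 — v_13(1485172) = 5 (factor: 1485172 = (13^5 · 4); the sign does not affect v_p). Step 3 — |x − y|_13 = 13^{-5} = 1/371293.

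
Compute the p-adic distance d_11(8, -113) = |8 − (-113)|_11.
d_11(8, -113) = 1/121

Step 1 — x − y = 8 − (-113) = 121. Step 2 — v_11(121) = 2 (factor: 121 = (11^2 · 1); the sign does not affect v_p). Step 3 — |x − y|_11 = 11^{-2} = 1/121.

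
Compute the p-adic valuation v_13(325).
v_13(325) = 1

v_13(n) is the largest exponent k such that 13^k divides n. Factor out: 325 = 13^1 · 25. (Sign doesn't affect v_p.) So v_13(325) = 1.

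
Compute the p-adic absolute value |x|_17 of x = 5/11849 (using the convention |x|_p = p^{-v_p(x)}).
|5/11849|_17 = 289

Step 1 — compute v_17(x) by factoring powers of 17 out of the numerator and denominator: v_17(5/11849) = -2. Step 2 — apply |x|_p = p^{-v_p(x)} = 17^{2} = 289.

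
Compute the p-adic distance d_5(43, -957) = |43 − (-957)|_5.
d_5(43, -957) = 1/125

Step 1 — x − y = 43 − (-957) = 1000. Step 2 — v_5(1000) = 3 (factor: 1000 = (5^3 · 8); the sign does not affect v_p). Step 3 — |x − y|_5 = 5^{-3} = 1/125.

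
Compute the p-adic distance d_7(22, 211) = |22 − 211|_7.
d_7(22, 211) = 1/7

Step 1 — x − y = 22 − 211 = -189. Step 2 — v_7(-189) = 1 (factor: -189 = −(7^1 · 27); the sign does not affect v_p). Step 3 — |x − y|_7 = 7^{-1} = 1/7.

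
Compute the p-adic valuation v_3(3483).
v_3(3483) = 4

v_3(n) is the largest exponent k such that 3^k divides n. Factor out: 3483 = 3^4 · 43. (Sign doesn't affect v_p.) So v_3(3483) = 4.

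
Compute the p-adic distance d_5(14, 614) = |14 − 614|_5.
d_5(14, 614) = 1/25

Step 1 — x − y = 14 − 614 = -600. Step 2 — v_5(-600) = 2 (factor: -600 = −(5^2 · 24); the sign does not affect v_p). Step 3 — |x − y|_5 = 5^{-2} = 1/25.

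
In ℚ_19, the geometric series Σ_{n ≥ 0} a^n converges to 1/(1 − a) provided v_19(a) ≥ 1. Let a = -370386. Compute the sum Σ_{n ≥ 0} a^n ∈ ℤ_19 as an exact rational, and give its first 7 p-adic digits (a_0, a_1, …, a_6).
Σ a^n = 1/(1 − a) = 1/370387;  first 7 digits = (1, 0, 0, 3, 16, 18, 8)

v_19(a) = 3 ≥ 1, so the series converges in ℤ_19 to 1/(1 − a) = 1/(1 − (-370386)) = 1/370387. Expand this rational in ℤ_19: compute digits iteratively via d_i = x_i mod 19, x_{i+1} = (x_i − d_i)/19. The first 7 digits are (1, 0, 0, 3, 16, 18, 8).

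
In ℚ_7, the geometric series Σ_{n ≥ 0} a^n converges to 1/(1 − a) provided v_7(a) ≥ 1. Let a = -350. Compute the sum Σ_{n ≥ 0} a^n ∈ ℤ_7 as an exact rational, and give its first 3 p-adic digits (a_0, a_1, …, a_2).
Σ a^n = 1/(1 − a) = 1/351;  first 3 digits = (1, 6, 0)

v_7(a) = 1 ≥ 1, so the series converges in ℤ_7 to 1/(1 − a) = 1/(1 − (-350)) = 1/351. Expand this rational in ℤ_7: compute digits iteratively via d_i = x_i mod 7, x_{i+1} = (x_i − d_i)/7. The first 3 digits are (1, 6, 0).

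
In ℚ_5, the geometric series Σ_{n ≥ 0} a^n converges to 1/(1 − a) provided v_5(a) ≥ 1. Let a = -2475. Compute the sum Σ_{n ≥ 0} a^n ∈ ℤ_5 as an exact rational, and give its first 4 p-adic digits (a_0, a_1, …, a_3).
Σ a^n = 1/(1 − a) = 1/2476;  first 4 digits = (1, 0, 1, 0)

v_5(a) = 2 ≥ 1, so the series converges in ℤ_5 to 1/(1 − a) = 1/(1 − (-2475)) = 1/2476. Expand this rational in ℤ_5: compute digits iteratively via d_i = x_i mod 5, x_{i+1} = (x_i − d_i)/5. The first 4 digits are (1, 0, 1, 0).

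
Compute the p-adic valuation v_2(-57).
v_2(-57) = 0

v_2(n) is the largest exponent k such that 2^k divides n. Factor out: -57 = -2^0 · 57. (Sign doesn't affect v_p.) So v_2(-57) = 0.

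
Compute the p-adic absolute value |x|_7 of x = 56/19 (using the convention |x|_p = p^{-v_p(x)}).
|56/19|_7 = 1/7

Step 1 — compute v_7(x) by factoring powers of 7 out of the numerator and denominator: v_7(56/19) = 1. Step 2 — apply |x|_p = p^{-v_p(x)} = 7^{-1} = 1/7.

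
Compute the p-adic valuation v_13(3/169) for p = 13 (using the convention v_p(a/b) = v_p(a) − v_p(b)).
v_13(3/169) = -2

Factor powers of 13 from the numerator and denominator of the reduced fraction: 3 = 13^0 · 3 and 169 = 13^2 · 1. Apply v_p(a/b) = v_p(a) − v_p(b): v_13(3/169) = 0 − 2 = -2.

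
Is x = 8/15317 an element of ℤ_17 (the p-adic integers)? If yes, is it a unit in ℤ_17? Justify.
x ∉ ℤ_17 (v_17(x) = -2 < 0)

ℤ_17 = {x ∈ ℚ_17 : v_17(x) ≥ 0} and ℤ_17^× = {x ∈ ℤ_17 : v_17(x) = 0}. Here v_17(8/15317) = v_17(num) − v_17(den) = -2; compare against these criteria.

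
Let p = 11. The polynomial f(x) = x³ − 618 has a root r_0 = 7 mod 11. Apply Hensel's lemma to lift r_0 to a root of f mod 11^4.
r_3 = 11964 (mod 14641)

Hensel: r_{i+1} = r_i − f(r_i)/f′(r_i) mod 11^{i+2}, where f′(x) = 3x². Iterate:
  r_0 = 7 (mod 11)
  r_1 = 106 (mod 121)
  r_2 = 1316 (mod 1331)
  r_3 = 11964 (mod 14641)
Final: r = 11964 with f(r) ≡ 0 mod 11^4.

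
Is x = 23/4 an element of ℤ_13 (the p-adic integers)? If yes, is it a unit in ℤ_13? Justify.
x ∈ ℤ_13^× (unit); v_13(x) = 0

ℤ_13 = {x ∈ ℚ_13 : v_13(x) ≥ 0} and ℤ_13^× = {x ∈ ℤ_13 : v_13(x) = 0}. Here v_13(23/4) = v_13(num) − v_13(den) = 0; compare against these criteria.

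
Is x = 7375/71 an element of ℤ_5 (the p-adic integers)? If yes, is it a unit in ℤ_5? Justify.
x ∈ ℤ_5 but not a unit; v_5(x) = 3 > 0

ℤ_5 = {x ∈ ℚ_5 : v_5(x) ≥ 0} and ℤ_5^× = {x ∈ ℤ_5 : v_5(x) = 0}. Here v_5(7375/71) = v_5(num) − v_5(den) = 3; compare against these criteria.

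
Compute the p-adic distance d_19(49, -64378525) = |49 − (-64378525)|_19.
d_19(49, -64378525) = 1/2476099

Step 1 — x − y = 49 − (-64378525) = 64378574. Step 2 — v_19(64378574) = 5 (factor: 64378574 = (19^5 · 26); the sign does not affect v_p). Step 3 — |x − y|_19 = 19^{-5} = 1/2476099.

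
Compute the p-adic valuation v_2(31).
v_2(31) = 0

v_2(n) is the largest exponent k such that 2^k divides n. Factor out: 31 = 2^0 · 31. (Sign doesn't affect v_p.) So v_2(31) = 0.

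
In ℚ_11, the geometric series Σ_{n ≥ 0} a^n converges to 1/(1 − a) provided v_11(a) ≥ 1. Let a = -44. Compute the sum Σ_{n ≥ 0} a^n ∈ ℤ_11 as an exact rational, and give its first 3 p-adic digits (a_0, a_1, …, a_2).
Σ a^n = 1/(1 − a) = 1/45;  first 3 digits = (1, 7, 4)

v_11(a) = 1 ≥ 1, so the series converges in ℤ_11 to 1/(1 − a) = 1/(1 − (-44)) = 1/45. Expand this rational in ℤ_11: compute digits iteratively via d_i = x_i mod 11, x_{i+1} = (x_i − d_i)/11. The first 3 digits are (1, 7, 4).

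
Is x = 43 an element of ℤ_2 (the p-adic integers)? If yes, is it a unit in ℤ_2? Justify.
x ∈ ℤ_2^× (unit); v_2(x) = 0

ℤ_2 = {x ∈ ℚ_2 : v_2(x) ≥ 0} and ℤ_2^× = {x ∈ ℤ_2 : v_2(x) = 0}. Here v_2(43) = v_2(num) − v_2(den) = 0; compare against these criteria.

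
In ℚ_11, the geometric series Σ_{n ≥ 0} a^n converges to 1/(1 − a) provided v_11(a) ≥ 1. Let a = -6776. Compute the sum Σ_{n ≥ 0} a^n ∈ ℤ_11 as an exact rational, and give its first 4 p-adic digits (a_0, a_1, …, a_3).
Σ a^n = 1/(1 − a) = 1/6777;  first 4 digits = (1, 0, 10, 5)

v_11(a) = 2 ≥ 1, so the series converges in ℤ_11 to 1/(1 − a) = 1/(1 − (-6776)) = 1/6777. Expand this rational in ℤ_11: compute digits iteratively via d_i = x_i mod 11, x_{i+1} = (x_i − d_i)/11. The first 4 digits are (1, 0, 10, 5).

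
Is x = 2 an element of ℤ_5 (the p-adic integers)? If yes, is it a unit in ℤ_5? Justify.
x ∈ ℤ_5^× (unit); v_5(x) = 0

ℤ_5 = {x ∈ ℚ_5 : v_5(x) ≥ 0} and ℤ_5^× = {x ∈ ℤ_5 : v_5(x) = 0}. Here v_5(2) = v_5(num) − v_5(den) = 0; compare against these criteria.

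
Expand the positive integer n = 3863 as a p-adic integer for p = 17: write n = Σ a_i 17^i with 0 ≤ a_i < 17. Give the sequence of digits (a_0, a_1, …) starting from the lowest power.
(a_0, a_1, …) = (4, 6, 13)

Repeated division by 17 gives the digits low-to-high: 3863 = 4 + 6·17^1 + 13·17^2. Digit sequence: (4, 6, 13).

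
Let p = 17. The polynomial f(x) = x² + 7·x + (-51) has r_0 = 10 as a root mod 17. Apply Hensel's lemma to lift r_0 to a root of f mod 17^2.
r_1 = 27 (mod 289)

Hensel: r_{i+1} = r_i − f(r_i)·(f′(r_i))^{-1} mod 17^{i+2}, f′(x) = 2x + 7. Iterate:
  r_0 = 10 (mod 17)
  r_1 = 27 (mod 289)
Final: r = 27 satisfies f(r) ≡ 0 mod 17^2.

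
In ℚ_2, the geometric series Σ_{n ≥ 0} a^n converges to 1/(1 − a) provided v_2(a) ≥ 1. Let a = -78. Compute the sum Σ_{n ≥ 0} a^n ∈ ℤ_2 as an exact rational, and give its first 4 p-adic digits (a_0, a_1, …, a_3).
Σ a^n = 1/(1 − a) = 1/79;  first 4 digits = (1, 1, 1, 1)

v_2(a) = 1 ≥ 1, so the series converges in ℤ_2 to 1/(1 − a) = 1/(1 − (-78)) = 1/79. Expand this rational in ℤ_2: compute digits iteratively via d_i = x_i mod 2, x_{i+1} = (x_i − d_i)/2. The first 4 digits are (1, 1, 1, 1).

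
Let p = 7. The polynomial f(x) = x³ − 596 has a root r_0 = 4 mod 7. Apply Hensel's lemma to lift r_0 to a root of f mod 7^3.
r_2 = 60 (mod 343)

Hensel: r_{i+1} = r_i − f(r_i)/f′(r_i) mod 7^{i+2}, where f′(x) = 3x². Iterate:
  r_0 = 4 (mod 7)
  r_1 = 11 (mod 49)
  r_2 = 60 (mod 343)
Final: r = 60 with f(r) ≡ 0 mod 7^3.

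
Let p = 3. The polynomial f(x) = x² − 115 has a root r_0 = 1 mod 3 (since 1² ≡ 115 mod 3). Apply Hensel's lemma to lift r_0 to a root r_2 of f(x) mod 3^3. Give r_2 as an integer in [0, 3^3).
r_2 = 13 (mod 27)

Hensel's recurrence: r_{i+1} = r_i − f(r_i)·(f′(r_i))^{-1} mod 3^{i+2}, with f′(x) = 2x. Iterate:
  r_0 = 1 (mod 3)
  r_1 = 4 (mod 9)
  r_2 = 13 (mod 27)
Final: r_2 = 13, and one checks f(r_2) ≡ 0 mod 3^3.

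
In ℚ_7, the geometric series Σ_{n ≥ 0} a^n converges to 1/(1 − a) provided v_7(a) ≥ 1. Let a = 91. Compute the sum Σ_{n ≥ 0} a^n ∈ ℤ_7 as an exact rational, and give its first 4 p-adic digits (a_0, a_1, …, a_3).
Σ a^n = 1/(1 − a) = -1/90;  first 4 digits = (1, 6, 2, 2)

v_7(a) = 1 ≥ 1, so the series converges in ℤ_7 to 1/(1 − a) = 1/(1 − 91) = -1/90. Expand this rational in ℤ_7: compute digits iteratively via d_i = x_i mod 7, x_{i+1} = (x_i − d_i)/7. The first 4 digits are (1, 6, 2, 2).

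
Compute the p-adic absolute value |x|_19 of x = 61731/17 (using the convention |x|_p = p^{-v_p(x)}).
|61731/17|_19 = 1/6859

Step 1 — compute v_19(x) by factoring powers of 19 out of the numerator and denominator: v_19(61731/17) = 3. Step 2 — apply |x|_p = p^{-v_p(x)} = 19^{-3} = 1/6859.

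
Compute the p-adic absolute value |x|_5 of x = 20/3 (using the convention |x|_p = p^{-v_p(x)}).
|20/3|_5 = 1/5

Step 1 — compute v_5(x) by factoring powers of 5 out of the numerator and denominator: v_5(20/3) = 1. Step 2 — apply |x|_p = p^{-v_p(x)} = 5^{-1} = 1/5.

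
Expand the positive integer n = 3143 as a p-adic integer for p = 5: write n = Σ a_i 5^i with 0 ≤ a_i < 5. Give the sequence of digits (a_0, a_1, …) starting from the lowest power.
(a_0, a_1, …) = (3, 3, 0, 0, 0, 1)

Repeated division by 5 gives the digits low-to-high: 3143 = 3 + 3·5^1 + 1·5^5. Digit sequence: (3, 3, 0, 0, 0, 1).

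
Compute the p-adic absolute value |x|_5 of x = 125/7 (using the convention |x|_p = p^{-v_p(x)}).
|125/7|_5 = 1/125

Step 1 — compute v_5(x) by factoring powers of 5 out of the numerator and denominator: v_5(125/7) = 3. Step 2 — apply |x|_p = p^{-v_p(x)} = 5^{-3} = 1/125.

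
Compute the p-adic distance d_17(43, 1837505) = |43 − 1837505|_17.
d_17(43, 1837505) = 1/83521

Step 1 — x − y = 43 − 1837505 = -1837462. Step 2 — v_17(-1837462) = 4 (factor: -1837462 = −(17^4 · 22); the sign does not affect v_p). Step 3 — |x − y|_17 = 17^{-4} = 1/83521.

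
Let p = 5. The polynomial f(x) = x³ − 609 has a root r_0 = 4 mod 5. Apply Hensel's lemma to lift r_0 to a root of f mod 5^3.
r_2 = 19 (mod 125)

Hensel: r_{i+1} = r_i − f(r_i)/f′(r_i) mod 5^{i+2}, where f′(x) = 3x². Iterate:
  r_0 = 4 (mod 5)
  r_1 = 19 (mod 25)
  r_2 = 19 (mod 125)
Final: r = 19 with f(r) ≡ 0 mod 5^3.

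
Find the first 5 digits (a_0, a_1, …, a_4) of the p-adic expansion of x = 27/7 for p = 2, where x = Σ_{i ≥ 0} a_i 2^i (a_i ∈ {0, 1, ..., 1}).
(a_0, …, a_4) = (1, 0, 1, 1, 0)

v_2(27/7) = 0 (numerator and denominator both coprime to 2), so x ∈ ℤ_2^×. Compute digits iteratively via a_i = x_i mod 2, x_{i+1} = (x_i − a_i)/2, with x_0 = x:
  x_0 = 27/7;  a_0 = 1;  x_1 = (x_0 − 1)/2 = 10/7
  x_1 = 10/7;  a_1 = 0;  x_2 = (x_1 − 0)/2 = 5/7
  x_2 = 5/7;  a_2 = 1;  x_3 = (x_2 − 1)/2 = -1/7
  x_3 = -1/7;  a_3 = 1;  x_4 = (x_3 − 1)/2 = -4/7
  x_4 = -4/7;  a_4 = 0;  x_5 = (x_4 − 0)/2 = -2/7
Digits: (1, 0, 1, 1, 0).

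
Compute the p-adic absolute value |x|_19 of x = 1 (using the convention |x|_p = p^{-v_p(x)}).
|1|_19 = 1

Step 1 — compute v_19(x) by factoring powers of 19 out of the numerator and denominator: v_19(1) = 0. Step 2 — apply |x|_p = p^{-v_p(x)} = 19^{0} = 1.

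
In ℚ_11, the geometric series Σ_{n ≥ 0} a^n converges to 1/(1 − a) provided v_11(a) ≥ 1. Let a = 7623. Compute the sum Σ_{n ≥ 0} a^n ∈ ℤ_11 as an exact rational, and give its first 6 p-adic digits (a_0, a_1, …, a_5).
Σ a^n = 1/(1 − a) = -1/7622;  first 6 digits = (1, 0, 8, 5, 9, 8)

v_11(a) = 2 ≥ 1, so the series converges in ℤ_11 to 1/(1 − a) = 1/(1 − 7623) = -1/7622. Expand this rational in ℤ_11: compute digits iteratively via d_i = x_i mod 11, x_{i+1} = (x_i − d_i)/11. The first 6 digits are (1, 0, 8, 5, 9, 8).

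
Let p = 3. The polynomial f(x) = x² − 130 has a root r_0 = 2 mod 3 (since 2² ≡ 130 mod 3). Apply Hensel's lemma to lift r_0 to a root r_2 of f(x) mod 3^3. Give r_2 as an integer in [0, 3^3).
r_2 = 20 (mod 27)

Hensel's recurrence: r_{i+1} = r_i − f(r_i)·(f′(r_i))^{-1} mod 3^{i+2}, with f′(x) = 2x. Iterate:
  r_0 = 2 (mod 3)
  r_1 = 2 (mod 9)
  r_2 = 20 (mod 27)
Final: r_2 = 20, and one checks f(r_2) ≡ 0 mod 3^3.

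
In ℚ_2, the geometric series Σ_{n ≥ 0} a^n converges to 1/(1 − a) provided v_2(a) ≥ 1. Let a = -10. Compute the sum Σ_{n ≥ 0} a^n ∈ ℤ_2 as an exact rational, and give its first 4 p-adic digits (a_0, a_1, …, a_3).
Σ a^n = 1/(1 − a) = 1/11;  first 4 digits = (1, 1, 0, 0)

v_2(a) = 1 ≥ 1, so the series converges in ℤ_2 to 1/(1 − a) = 1/(1 − (-10)) = 1/11. Expand this rational in ℤ_2: compute digits iteratively via d_i = x_i mod 2, x_{i+1} = (x_i − d_i)/2. The first 4 digits are (1, 1, 0, 0).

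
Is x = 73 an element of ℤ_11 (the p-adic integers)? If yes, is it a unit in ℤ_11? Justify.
x ∈ ℤ_11^× (unit); v_11(x) = 0

ℤ_11 = {x ∈ ℚ_11 : v_11(x) ≥ 0} and ℤ_11^× = {x ∈ ℤ_11 : v_11(x) = 0}. Here v_11(73) = v_11(num) − v_11(den) = 0; compare against these criteria.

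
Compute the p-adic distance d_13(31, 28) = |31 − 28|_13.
d_13(31, 28) = 1

Step 1 — x − y = 31 − 28 = 3. Step 2 — v_13(3) = 0 (factor: 3 = (13^0 · 3); the sign does not affect v_p). Step 3 — |x − y|_13 = 13^{0} = 1.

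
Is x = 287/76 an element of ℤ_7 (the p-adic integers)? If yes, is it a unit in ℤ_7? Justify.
x ∈ ℤ_7 but not a unit; v_7(x) = 1 > 0

ℤ_7 = {x ∈ ℚ_7 : v_7(x) ≥ 0} and ℤ_7^× = {x ∈ ℤ_7 : v_7(x) = 0}. Here v_7(287/76) = v_7(num) − v_7(den) = 1; compare against these criteria.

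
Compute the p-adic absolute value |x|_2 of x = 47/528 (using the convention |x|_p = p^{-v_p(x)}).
|47/528|_2 = 16

Step 1 — compute v_2(x) by factoring powers of 2 out of the numerator and denominator: v_2(47/528) = -4. Step 2 — apply |x|_p = p^{-v_p(x)} = 2^{4} = 16.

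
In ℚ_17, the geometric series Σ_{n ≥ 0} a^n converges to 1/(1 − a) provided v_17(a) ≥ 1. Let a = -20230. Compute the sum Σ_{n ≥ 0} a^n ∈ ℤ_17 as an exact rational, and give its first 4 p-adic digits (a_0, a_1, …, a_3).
Σ a^n = 1/(1 − a) = 1/20231;  first 4 digits = (1, 0, 15, 12)

v_17(a) = 2 ≥ 1, so the series converges in ℤ_17 to 1/(1 − a) = 1/(1 − (-20230)) = 1/20231. Expand this rational in ℤ_17: compute digits iteratively via d_i = x_i mod 17, x_{i+1} = (x_i − d_i)/17. The first 4 digits are (1, 0, 15, 12).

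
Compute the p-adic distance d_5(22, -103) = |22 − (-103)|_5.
d_5(22, -103) = 1/125

Step 1 — x − y = 22 − (-103) = 125. Step 2 — v_5(125) = 3 (factor: 125 = (5^3 · 1); the sign does not affect v_p). Step 3 — |x − y|_5 = 5^{-3} = 1/125.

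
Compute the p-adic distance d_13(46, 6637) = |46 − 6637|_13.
d_13(46, 6637) = 1/2197

Step 1 — x − y = 46 − 6637 = -6591. Step 2 — v_13(-6591) = 3 (factor: -6591 = −(13^3 · 3); the sign does not affect v_p). Step 3 — |x − y|_13 = 13^{-3} = 1/2197.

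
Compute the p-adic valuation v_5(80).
v_5(80) = 1

v_5(n) is the largest exponent k such that 5^k divides n. Factor out: 80 = 5^1 · 16. (Sign doesn't affect v_p.) So v_5(80) = 1.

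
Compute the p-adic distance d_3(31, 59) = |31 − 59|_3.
d_3(31, 59) = 1

Step 1 — x − y = 31 − 59 = -28. Step 2 — v_3(-28) = 0 (factor: -28 = −(3^0 · 28); the sign does not affect v_p). Step 3 — |x − y|_3 = 3^{0} = 1.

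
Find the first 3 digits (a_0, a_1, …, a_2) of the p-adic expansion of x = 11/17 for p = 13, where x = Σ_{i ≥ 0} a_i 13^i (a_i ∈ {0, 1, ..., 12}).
(a_0, …, a_2) = (6, 8, 7)

v_13(11/17) = 0 (numerator and denominator both coprime to 13), so x ∈ ℤ_13^×. Compute digits iteratively via a_i = x_i mod 13, x_{i+1} = (x_i − a_i)/13, with x_0 = x:
  x_0 = 11/17;  a_0 = 6;  x_1 = (x_0 − 6)/13 = -7/17
  x_1 = -7/17;  a_1 = 8;  x_2 = (x_1 − 8)/13 = -11/17
  x_2 = -11/17;  a_2 = 7;  x_3 = (x_2 − 7)/13 = -10/17
Digits: (6, 8, 7).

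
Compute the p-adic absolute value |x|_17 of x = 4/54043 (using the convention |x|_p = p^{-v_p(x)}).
|4/54043|_17 = 4913

Step 1 — compute v_17(x) by factoring powers of 17 out of the numerator and denominator: v_17(4/54043) = -3. Step 2 — apply |x|_p = p^{-v_p(x)} = 17^{3} = 4913.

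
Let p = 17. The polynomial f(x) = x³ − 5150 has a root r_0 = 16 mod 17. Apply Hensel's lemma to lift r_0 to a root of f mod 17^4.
r_3 = 46222 (mod 83521)

Hensel: r_{i+1} = r_i − f(r_i)/f′(r_i) mod 17^{i+2}, where f′(x) = 3x². Iterate:
  r_0 = 16 (mod 17)
  r_1 = 271 (mod 289)
  r_2 = 2005 (mod 4913)
  r_3 = 46222 (mod 83521)
Final: r = 46222 with f(r) ≡ 0 mod 17^4.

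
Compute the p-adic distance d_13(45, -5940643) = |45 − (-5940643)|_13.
d_13(45, -5940643) = 1/371293

Step 1 — x − y = 45 − (-5940643) = 5940688. Step 2 — v_13(5940688) = 5 (factor: 5940688 = (13^5 · 16); the sign does not affect v_p). Step 3 — |x − y|_13 = 13^{-5} = 1/371293.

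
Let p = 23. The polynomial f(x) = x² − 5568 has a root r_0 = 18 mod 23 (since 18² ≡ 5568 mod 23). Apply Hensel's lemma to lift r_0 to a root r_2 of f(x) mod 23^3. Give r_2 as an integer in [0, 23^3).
r_2 = 4043 (mod 12167)

Hensel's recurrence: r_{i+1} = r_i − f(r_i)·(f′(r_i))^{-1} mod 23^{i+2}, with f′(x) = 2x. Iterate:
  r_0 = 18 (mod 23)
  r_1 = 340 (mod 529)
  r_2 = 4043 (mod 12167)
Final: r_2 = 4043, and one checks f(r_2) ≡ 0 mod 23^3.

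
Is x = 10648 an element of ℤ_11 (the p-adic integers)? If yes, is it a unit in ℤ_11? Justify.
x ∈ ℤ_11 but not a unit; v_11(x) = 3 > 0

ℤ_11 = {x ∈ ℚ_11 : v_11(x) ≥ 0} and ℤ_11^× = {x ∈ ℤ_11 : v_11(x) = 0}. Here v_11(10648) = v_11(num) − v_11(den) = 3; compare against these criteria.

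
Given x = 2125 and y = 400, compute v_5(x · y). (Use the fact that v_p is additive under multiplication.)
v_5(850000) = 5

v_p(x) = 3 (factor: 2125 = 5^3 · 17); v_p(y) = 2 (factor: 400 = 5^2 · 16). Additivity: v_p(xy) = v_p(x) + v_p(y) = 3 + 2 = 5. (Direct check: xy = 850000 = 5^5 · (272).)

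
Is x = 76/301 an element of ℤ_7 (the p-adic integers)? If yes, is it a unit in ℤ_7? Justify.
x ∉ ℤ_7 (v_7(x) = -1 < 0)

ℤ_7 = {x ∈ ℚ_7 : v_7(x) ≥ 0} and ℤ_7^× = {x ∈ ℤ_7 : v_7(x) = 0}. Here v_7(76/301) = v_7(num) − v_7(den) = -1; compare against these criteria.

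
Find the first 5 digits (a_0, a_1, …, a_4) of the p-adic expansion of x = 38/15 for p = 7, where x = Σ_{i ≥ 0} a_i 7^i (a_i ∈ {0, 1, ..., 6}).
(a_0, …, a_4) = (3, 6, 1, 3, 0)

v_7(38/15) = 0 (numerator and denominator both coprime to 7), so x ∈ ℤ_7^×. Compute digits iteratively via a_i = x_i mod 7, x_{i+1} = (x_i − a_i)/7, with x_0 = x:
  x_0 = 38/15;  a_0 = 3;  x_1 = (x_0 − 3)/7 = -1/15
  x_1 = -1/15;  a_1 = 6;  x_2 = (x_1 − 6)/7 = -13/15
  x_2 = -13/15;  a_2 = 1;  x_3 = (x_2 − 1)/7 = -4/15
  x_3 = -4/15;  a_3 = 3;  x_4 = (x_3 − 3)/7 = -7/15
  x_4 = -7/15;  a_4 = 0;  x_5 = (x_4 − 0)/7 = -1/15
Digits: (3, 6, 1, 3, 0).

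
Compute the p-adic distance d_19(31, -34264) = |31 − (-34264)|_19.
d_19(31, -34264) = 1/6859

Step 1 — x − y = 31 − (-34264) = 34295. Step 2 — v_19(34295) = 3 (factor: 34295 = (19^3 · 5); the sign does not affect v_p). Step 3 — |x − y|_19 = 19^{-3} = 1/6859.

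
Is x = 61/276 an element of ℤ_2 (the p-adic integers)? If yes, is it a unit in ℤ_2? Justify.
x ∉ ℤ_2 (v_2(x) = -2 < 0)

ℤ_2 = {x ∈ ℚ_2 : v_2(x) ≥ 0} and ℤ_2^× = {x ∈ ℤ_2 : v_2(x) = 0}. Here v_2(61/276) = v_2(num) − v_2(den) = -2; compare against these criteria.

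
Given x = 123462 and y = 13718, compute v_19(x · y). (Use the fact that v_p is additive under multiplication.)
v_19(1693651716) = 6

v_p(x) = 3 (factor: 123462 = 19^3 · 18); v_p(y) = 3 (factor: 13718 = 19^3 · 2). Additivity: v_p(xy) = v_p(x) + v_p(y) = 3 + 3 = 6. (Direct check: xy = 1693651716 = 19^6 · (36).)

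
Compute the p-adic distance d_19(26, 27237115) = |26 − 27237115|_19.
d_19(26, 27237115) = 1/2476099

Step 1 — x − y = 26 − 27237115 = -27237089. Step 2 — v_19(-27237089) = 5 (factor: -27237089 = −(19^5 · 11); the sign does not affect v_p). Step 3 — |x − y|_19 = 19^{-5} = 1/2476099.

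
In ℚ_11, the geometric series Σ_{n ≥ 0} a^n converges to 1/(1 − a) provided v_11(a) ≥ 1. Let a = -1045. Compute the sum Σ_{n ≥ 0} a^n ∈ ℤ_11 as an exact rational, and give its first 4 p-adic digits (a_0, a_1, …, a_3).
Σ a^n = 1/(1 − a) = 1/1046;  first 4 digits = (1, 4, 7, 3)

v_11(a) = 1 ≥ 1, so the series converges in ℤ_11 to 1/(1 − a) = 1/(1 − (-1045)) = 1/1046. Expand this rational in ℤ_11: compute digits iteratively via d_i = x_i mod 11, x_{i+1} = (x_i − d_i)/11. The first 4 digits are (1, 4, 7, 3).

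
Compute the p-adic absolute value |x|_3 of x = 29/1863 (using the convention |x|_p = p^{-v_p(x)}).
|29/1863|_3 = 81

Step 1 — compute v_3(x) by factoring powers of 3 out of the numerator and denominator: v_3(29/1863) = -4. Step 2 — apply |x|_p = p^{-v_p(x)} = 3^{4} = 81.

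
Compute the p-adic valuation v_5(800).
v_5(800) = 2

v_5(n) is the largest exponent k such that 5^k divides n. Factor out: 800 = 5^2 · 32. (Sign doesn't affect v_p.) So v_5(800) = 2.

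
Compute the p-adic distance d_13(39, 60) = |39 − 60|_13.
d_13(39, 60) = 1

Step 1 — x − y = 39 − 60 = -21. Step 2 — v_13(-21) = 0 (factor: -21 = −(13^0 · 21); the sign does not affect v_p). Step 3 — |x − y|_13 = 13^{0} = 1.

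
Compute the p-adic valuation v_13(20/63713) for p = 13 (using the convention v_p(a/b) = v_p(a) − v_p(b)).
v_13(20/63713) = -3

Factor powers of 13 from the numerator and denominator of the reduced fraction: 20 = 13^0 · 20 and 63713 = 13^3 · 29. Apply v_p(a/b) = v_p(a) − v_p(b): v_13(20/63713) = 0 − 3 = -3.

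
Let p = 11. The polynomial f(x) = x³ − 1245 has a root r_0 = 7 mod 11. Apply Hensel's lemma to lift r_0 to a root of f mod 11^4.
r_3 = 14450 (mod 14641)

Hensel: r_{i+1} = r_i − f(r_i)/f′(r_i) mod 11^{i+2}, where f′(x) = 3x². Iterate:
  r_0 = 7 (mod 11)
  r_1 = 51 (mod 121)
  r_2 = 1140 (mod 1331)
  r_3 = 14450 (mod 14641)
Final: r = 14450 with f(r) ≡ 0 mod 11^4.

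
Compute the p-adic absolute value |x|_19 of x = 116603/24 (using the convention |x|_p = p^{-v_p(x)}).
|116603/24|_19 = 1/6859

Step 1 — compute v_19(x) by factoring powers of 19 out of the numerator and denominator: v_19(116603/24) = 3. Step 2 — apply |x|_p = p^{-v_p(x)} = 19^{-3} = 1/6859.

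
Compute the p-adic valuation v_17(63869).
v_17(63869) = 3

v_17(n) is the largest exponent k such that 17^k divides n. Factor out: 63869 = 17^3 · 13. (Sign doesn't affect v_p.) So v_17(63869) = 3.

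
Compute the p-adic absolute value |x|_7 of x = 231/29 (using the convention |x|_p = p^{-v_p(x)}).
|231/29|_7 = 1/7

Step 1 — compute v_7(x) by factoring powers of 7 out of the numerator and denominator: v_7(231/29) = 1. Step 2 — apply |x|_p = p^{-v_p(x)} = 7^{-1} = 1/7.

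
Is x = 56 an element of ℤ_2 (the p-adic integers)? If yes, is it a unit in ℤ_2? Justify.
x ∈ ℤ_2 but not a unit; v_2(x) = 3 > 0

ℤ_2 = {x ∈ ℚ_2 : v_2(x) ≥ 0} and ℤ_2^× = {x ∈ ℤ_2 : v_2(x) = 0}. Here v_2(56) = v_2(num) − v_2(den) = 3; compare against these criteria.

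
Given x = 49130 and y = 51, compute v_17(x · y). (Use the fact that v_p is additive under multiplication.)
v_17(2505630) = 4

v_p(x) = 3 (factor: 49130 = 17^3 · 10); v_p(y) = 1 (factor: 51 = 17^1 · 3). Additivity: v_p(xy) = v_p(x) + v_p(y) = 3 + 1 = 4. (Direct check: xy = 2505630 = 17^4 · (30).)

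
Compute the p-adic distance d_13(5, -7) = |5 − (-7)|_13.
d_13(5, -7) = 1

Step 1 — x − y = 5 − (-7) = 12. Step 2 — v_13(12) = 0 (factor: 12 = (13^0 · 12); the sign does not affect v_p). Step 3 — |x − y|_13 = 13^{0} = 1.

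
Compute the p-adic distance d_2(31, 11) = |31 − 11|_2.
d_2(31, 11) = 1/4

Step 1 — x − y = 31 − 11 = 20. Step 2 — v_2(20) = 2 (factor: 20 = (2^2 · 5); the sign does not affect v_p). Step 3 — |x − y|_2 = 2^{-2} = 1/4.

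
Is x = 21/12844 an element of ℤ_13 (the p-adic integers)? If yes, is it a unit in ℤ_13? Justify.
x ∉ ℤ_13 (v_13(x) = -2 < 0)

ℤ_13 = {x ∈ ℚ_13 : v_13(x) ≥ 0} and ℤ_13^× = {x ∈ ℤ_13 : v_13(x) = 0}. Here v_13(21/12844) = v_13(num) − v_13(den) = -2; compare against these criteria.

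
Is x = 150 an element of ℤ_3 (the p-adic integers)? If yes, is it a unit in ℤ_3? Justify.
x ∈ ℤ_3 but not a unit; v_3(x) = 1 > 0

ℤ_3 = {x ∈ ℚ_3 : v_3(x) ≥ 0} and ℤ_3^× = {x ∈ ℤ_3 : v_3(x) = 0}. Here v_3(150) = v_3(num) − v_3(den) = 1; compare against these criteria.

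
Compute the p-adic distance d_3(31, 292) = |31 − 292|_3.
d_3(31, 292) = 1/9

Step 1 — x − y = 31 − 292 = -261. Step 2 — v_3(-261) = 2 (factor: -261 = −(3^2 · 29); the sign does not affect v_p). Step 3 — |x − y|_3 = 3^{-2} = 1/9.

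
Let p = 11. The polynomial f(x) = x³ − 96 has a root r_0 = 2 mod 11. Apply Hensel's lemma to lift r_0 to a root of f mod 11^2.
r_1 = 90 (mod 121)

Hensel: r_{i+1} = r_i − f(r_i)/f′(r_i) mod 11^{i+2}, where f′(x) = 3x². Iterate:
  r_0 = 2 (mod 11)
  r_1 = 90 (mod 121)
Final: r = 90 with f(r) ≡ 0 mod 11^2.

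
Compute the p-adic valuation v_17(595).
v_17(595) = 1

v_17(n) is the largest exponent k such that 17^k divides n. Factor out: 595 = 17^1 · 35. (Sign doesn't affect v_p.) So v_17(595) = 1.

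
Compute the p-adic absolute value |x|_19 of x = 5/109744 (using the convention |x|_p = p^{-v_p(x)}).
|5/109744|_19 = 6859

Step 1 — compute v_19(x) by factoring powers of 19 out of the numerator and denominator: v_19(5/109744) = -3. Step 2 — apply |x|_p = p^{-v_p(x)} = 19^{3} = 6859.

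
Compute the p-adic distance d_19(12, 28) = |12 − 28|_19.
d_19(12, 28) = 1

Step 1 — x − y = 12 − 28 = -16. Step 2 — v_19(-16) = 0 (factor: -16 = −(19^0 · 16); the sign does not affect v_p). Step 3 — |x − y|_19 = 19^{0} = 1.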